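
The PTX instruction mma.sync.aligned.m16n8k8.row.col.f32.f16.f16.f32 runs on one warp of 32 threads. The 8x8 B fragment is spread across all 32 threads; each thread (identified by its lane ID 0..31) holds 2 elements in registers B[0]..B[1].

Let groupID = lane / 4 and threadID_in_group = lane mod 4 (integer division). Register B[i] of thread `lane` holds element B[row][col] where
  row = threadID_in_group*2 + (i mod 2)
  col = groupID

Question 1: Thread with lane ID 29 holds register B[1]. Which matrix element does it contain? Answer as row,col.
3,7

lane 29→29/4=7, 29 mod 4=1
i=1  r:2·1+1→3  c:7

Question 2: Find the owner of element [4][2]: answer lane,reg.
10,0

c:2=>grp=2  r:4=>tig=2,lo=0
L=2*4+2=10  i=0=0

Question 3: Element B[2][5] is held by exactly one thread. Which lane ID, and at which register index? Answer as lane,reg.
c=5->g=5  r=2->t=1,b0=0
L=5*4+1=21  i=0=0

21,0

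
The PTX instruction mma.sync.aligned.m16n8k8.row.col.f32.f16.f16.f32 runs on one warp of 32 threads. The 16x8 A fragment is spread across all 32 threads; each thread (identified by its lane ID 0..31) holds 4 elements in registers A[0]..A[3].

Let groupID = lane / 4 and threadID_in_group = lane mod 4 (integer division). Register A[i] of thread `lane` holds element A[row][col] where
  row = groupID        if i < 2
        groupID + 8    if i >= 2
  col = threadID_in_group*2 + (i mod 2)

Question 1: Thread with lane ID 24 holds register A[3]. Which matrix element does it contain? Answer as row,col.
14,1

L=24=>grp=24>>2=6, tig=24&3=0
[3]=>row 6+8=14  col 0·2+1=1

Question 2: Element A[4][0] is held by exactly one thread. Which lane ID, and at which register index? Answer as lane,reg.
16,0

r: 4->gid=4,r8=0  c: 0->tid=0,i&1=0
L=4*4+0=16  i=0*2+0=0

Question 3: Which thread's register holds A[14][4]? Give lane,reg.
r=14⇒gr=6,Rb=1  c=4⇒th=2,odd=0
L=6*4+2=26  i=1*2+0=2

26,2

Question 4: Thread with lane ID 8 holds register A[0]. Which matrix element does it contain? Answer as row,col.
lane 8: grp=2 (8/4), tig=0 (8%4)
i=0: r=2+0=2, c=0*2+0=0

2,0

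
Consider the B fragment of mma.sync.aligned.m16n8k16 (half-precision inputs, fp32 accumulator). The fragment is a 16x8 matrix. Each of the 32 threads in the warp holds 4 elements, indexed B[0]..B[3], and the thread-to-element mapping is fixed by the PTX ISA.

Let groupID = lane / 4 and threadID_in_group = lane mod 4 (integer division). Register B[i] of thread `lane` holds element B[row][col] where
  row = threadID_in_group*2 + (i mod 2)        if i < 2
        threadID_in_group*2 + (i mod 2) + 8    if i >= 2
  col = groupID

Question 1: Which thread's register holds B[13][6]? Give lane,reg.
26,3

c=6→G=6  r=13→rhi=1,T=2,p=1
L=6*4+2=26  i=1*2+1=3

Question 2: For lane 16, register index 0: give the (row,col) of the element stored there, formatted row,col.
lane 16=>16/4=4, 16 mod 4=0
i=0  r:2·0+0+0=>0  c:4

0,4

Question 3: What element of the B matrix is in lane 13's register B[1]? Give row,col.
lane 13->13/4=3, 13 mod 4=1
i=1  r:2·1+1+0->3  c:3

3,3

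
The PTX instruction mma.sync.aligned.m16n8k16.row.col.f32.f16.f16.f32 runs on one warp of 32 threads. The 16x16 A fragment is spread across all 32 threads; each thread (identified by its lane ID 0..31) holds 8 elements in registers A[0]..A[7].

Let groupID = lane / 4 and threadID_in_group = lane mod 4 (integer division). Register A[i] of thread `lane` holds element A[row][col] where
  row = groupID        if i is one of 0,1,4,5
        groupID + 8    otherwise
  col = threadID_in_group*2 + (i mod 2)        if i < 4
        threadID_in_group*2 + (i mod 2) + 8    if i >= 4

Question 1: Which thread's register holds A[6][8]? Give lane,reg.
24,4

r:6=>grp=6,rB=0  c:8=>cB=1,tig=0,lo=0
L=6*4+0=24  i=1*4+0*2+0=4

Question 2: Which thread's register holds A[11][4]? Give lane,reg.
14,2

r: 11->gid=3,r8=1  c: 4->c8=0,tid=2,i&1=0
L=3*4+2=14  i=0*4+1*2+0=2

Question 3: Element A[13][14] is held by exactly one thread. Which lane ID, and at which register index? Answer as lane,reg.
23,6

r=13⇒gr=5,Rb=1  c=14⇒Cb=1,th=3,odd=0
L=5*4+3=23  i=1*4+1*2+0=6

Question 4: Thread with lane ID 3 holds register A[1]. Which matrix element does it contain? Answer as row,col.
lane 3->3/4=0, 3 mod 4=3
i=1  r:0+0->0  c:2·3+1+0->7

0,7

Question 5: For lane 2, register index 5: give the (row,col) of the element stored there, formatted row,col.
lane 2⇒2/4=0, 2 mod 4=2
i=5  r:0+0⇒0  c:2·2+1+8⇒13

0,13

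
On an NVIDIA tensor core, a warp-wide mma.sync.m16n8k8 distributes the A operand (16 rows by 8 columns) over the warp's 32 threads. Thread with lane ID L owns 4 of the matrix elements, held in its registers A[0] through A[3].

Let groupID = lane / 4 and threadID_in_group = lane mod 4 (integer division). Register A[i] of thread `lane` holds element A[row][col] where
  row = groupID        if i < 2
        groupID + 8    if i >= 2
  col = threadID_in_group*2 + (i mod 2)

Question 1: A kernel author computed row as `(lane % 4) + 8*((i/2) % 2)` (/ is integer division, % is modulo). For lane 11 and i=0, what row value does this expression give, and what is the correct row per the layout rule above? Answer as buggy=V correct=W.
`(lane % 4) + 8*((i/2) % 2)`[11,0]->3
lane 11->11/4=2, 11 mod 4=3
i=0  r:2+0->2  c:2·3+0->6
row: 3 vs 2

buggy=3 correct=2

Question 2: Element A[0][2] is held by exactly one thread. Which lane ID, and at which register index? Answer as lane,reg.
r: 0->gid=0,r8=0  c: 2->tid=1,i&1=0
L=0*4+1=1  i=0*2+0=0

1,0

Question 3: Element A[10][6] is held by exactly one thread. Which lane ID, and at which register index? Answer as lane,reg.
11,2

r=10⇒gr=2,Rb=1  c=6⇒th=3,odd=0
L=2*4+3=11  i=1*2+0=2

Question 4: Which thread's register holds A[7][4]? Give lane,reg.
30,0

r=7⇒gr=7,Rb=0  c=4⇒th=2,odd=0
L=7*4+2=30  i=0*2+0=0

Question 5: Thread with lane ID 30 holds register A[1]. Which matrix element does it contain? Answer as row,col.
L=30->g=30>>2=7, t=30&3=2
[1]->row 7+0=7  col 2·2+1=5

7,5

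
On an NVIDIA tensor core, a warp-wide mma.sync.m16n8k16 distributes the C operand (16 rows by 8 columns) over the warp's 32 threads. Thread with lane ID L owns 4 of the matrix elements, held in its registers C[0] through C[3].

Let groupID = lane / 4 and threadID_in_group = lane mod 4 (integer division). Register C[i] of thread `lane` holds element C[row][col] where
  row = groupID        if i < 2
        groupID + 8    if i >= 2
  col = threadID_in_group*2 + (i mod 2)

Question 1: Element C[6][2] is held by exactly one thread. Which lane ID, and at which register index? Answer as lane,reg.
r=6->g=6,rb=0  c=2->t=1,b0=0
L=6*4+1=25  i=0*2+0=0

25,0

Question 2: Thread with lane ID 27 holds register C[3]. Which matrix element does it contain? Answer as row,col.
L=27→G=27>>2=6, T=27&3=3
[3]→row 6+8=14  col 3·2+1=7

14,7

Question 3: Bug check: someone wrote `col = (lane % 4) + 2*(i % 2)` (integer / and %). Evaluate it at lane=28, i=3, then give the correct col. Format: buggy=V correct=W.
buggy=2 correct=1

`(lane % 4) + 2*(i % 2)`[28,3]->2
28: g=7,t=0
[3] (7+8,0*2+1) = (15,1)
col: 2 vs 1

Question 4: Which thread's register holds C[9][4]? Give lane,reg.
6,2

r=9⇒gr=1,Rb=1  c=4⇒th=2,odd=0
L=1*4+2=6  i=1*2+0=2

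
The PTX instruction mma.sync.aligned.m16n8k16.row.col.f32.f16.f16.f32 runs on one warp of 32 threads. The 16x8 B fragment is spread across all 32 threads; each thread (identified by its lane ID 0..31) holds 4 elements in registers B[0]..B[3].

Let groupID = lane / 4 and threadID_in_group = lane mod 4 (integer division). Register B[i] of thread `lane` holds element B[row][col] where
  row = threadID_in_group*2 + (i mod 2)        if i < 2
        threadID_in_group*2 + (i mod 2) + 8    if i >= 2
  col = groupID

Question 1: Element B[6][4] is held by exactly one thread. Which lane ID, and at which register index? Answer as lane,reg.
c=4->g=4  r=6->rb=0,t=3,b0=0
L=4*4+3=19  i=0*2+0=0

19,0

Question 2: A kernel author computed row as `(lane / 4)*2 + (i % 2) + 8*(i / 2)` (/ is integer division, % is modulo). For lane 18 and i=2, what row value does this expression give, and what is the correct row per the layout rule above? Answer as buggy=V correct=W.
buggy=16 correct=12

`(lane / 4)*2 + (i % 2) + 8*(i / 2)`[18,2]→16
L=18→G=18>>2=4, T=18&3=2
[2]→row 2·2+0+8=12  col G=4
row: 16 vs 12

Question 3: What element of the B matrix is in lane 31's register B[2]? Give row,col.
14,7

lane 31: G=7 (31/4), T=3 (31%4)
i=2: r=3*2+0+8=14, c=G=7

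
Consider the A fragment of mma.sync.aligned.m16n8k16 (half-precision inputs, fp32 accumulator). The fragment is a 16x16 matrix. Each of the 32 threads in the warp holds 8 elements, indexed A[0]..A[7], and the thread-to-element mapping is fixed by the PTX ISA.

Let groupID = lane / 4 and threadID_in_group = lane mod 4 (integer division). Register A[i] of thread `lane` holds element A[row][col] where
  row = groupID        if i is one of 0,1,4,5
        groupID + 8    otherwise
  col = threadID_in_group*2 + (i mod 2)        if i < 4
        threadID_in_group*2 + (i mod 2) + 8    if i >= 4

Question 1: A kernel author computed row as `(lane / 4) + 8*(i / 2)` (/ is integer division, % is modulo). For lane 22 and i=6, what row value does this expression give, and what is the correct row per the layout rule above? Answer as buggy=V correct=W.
`(lane / 4) + 8*(i / 2)`[22,6]⇒29
lane 22: gr=5 (22/4), th=2 (22%4)
i=6: r=5+8=13, c=2*2+0+8=12
row: 29 vs 13

buggy=29 correct=13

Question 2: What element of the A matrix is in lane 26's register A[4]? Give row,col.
6,12

L=26⇒gr=26>>2=6, th=26&3=2
[4]⇒row 6+0=6  col 2·2+0+8=12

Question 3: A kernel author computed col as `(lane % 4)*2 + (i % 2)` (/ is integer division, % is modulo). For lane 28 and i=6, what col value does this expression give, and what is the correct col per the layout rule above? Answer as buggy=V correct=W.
`(lane % 4)*2 + (i % 2)`[28,6]->0
28: g=7,t=0
[6] (7+8,0*2+0+8) = (15,8)
col: 0 vs 8

buggy=0 correct=8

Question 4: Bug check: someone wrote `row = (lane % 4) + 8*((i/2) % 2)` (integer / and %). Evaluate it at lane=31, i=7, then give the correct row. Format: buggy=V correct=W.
`(lane % 4) + 8*((i/2) % 2)`[31,7]→11
L=31→G=31>>2=7, T=31&3=3
[7]→row 7+8=15  col 3·2+1+8=15
row: 11 vs 15

buggy=11 correct=15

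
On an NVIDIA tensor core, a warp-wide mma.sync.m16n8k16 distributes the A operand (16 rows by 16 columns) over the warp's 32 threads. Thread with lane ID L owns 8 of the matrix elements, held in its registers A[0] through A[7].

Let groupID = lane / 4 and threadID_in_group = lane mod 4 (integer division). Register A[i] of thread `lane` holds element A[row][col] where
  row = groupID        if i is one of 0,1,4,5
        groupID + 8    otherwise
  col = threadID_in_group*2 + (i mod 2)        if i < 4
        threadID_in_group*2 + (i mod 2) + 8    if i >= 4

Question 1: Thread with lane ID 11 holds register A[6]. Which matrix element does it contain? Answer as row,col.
lane 11: gr=2 (11/4), th=3 (11%4)
i=6: r=2+8=10, c=3*2+0+8=14

10,14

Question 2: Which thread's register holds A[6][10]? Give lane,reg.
25,4

r:6=>grp=6,rB=0  c:10=>cB=1,tig=1,lo=0
L=6*4+1=25  i=1*4+0*2+0=4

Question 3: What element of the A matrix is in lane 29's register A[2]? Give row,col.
15,2

lane 29: g=7 (29/4), t=1 (29%4)
i=2: r=7+8=15, c=1*2+0+0=2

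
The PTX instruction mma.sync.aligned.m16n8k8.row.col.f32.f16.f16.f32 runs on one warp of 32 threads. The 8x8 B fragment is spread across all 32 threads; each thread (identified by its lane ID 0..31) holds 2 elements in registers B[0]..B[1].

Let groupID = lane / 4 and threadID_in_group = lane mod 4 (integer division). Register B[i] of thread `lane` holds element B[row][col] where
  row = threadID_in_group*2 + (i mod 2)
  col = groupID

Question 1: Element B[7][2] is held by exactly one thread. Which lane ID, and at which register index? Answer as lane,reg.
c=2->g=2  r=7->t=3,b0=1
L=2*4+3=11  i=1=1

11,1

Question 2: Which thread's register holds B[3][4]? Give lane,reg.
17,1

c=4->g=4  r=3->t=1,b0=1
L=4*4+1=17  i=1=1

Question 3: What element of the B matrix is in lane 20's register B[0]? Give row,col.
L=20⇒gr=20>>2=5, th=20&3=0
[0]⇒row 0·2+0=0  col gr=5

0,5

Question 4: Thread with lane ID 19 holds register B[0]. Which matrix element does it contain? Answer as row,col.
6,4

lane 19->19/4=4, 19 mod 4=3
i=0  r:2·3+0->6  c:4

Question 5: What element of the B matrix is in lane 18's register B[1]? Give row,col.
L=18->gid=18>>2=4, tid=18&3=2
[1]->row 2·2+1=5  col gid=4

5,4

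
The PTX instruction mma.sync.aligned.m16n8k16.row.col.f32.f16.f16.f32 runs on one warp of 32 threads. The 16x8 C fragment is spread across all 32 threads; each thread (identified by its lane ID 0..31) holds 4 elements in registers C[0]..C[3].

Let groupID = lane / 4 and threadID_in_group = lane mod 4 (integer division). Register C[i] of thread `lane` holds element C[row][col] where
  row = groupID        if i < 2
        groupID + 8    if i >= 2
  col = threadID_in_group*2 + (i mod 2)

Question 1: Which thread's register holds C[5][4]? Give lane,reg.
r=5⇒gr=5,Rb=0  c=4⇒th=2,odd=0
L=5*4+2=22  i=0*2+0=0

22,0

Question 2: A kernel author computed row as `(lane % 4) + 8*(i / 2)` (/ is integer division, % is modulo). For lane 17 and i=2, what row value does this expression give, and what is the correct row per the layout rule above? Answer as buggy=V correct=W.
buggy=9 correct=12

`(lane % 4) + 8*(i / 2)`[17,2]->9
17: gid=4,tid=1
[2] (4+8,1*2+0) = (12,2)
row: 9 vs 12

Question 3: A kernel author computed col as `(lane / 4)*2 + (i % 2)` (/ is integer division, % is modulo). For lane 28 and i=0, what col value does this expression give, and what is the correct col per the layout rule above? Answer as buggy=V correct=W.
buggy=14 correct=0

`(lane / 4)*2 + (i % 2)`[28,0]⇒14
L=28⇒gr=28>>2=7, th=28&3=0
[0]⇒row 7+0=7  col 0·2+0=0
col: 14 vs 0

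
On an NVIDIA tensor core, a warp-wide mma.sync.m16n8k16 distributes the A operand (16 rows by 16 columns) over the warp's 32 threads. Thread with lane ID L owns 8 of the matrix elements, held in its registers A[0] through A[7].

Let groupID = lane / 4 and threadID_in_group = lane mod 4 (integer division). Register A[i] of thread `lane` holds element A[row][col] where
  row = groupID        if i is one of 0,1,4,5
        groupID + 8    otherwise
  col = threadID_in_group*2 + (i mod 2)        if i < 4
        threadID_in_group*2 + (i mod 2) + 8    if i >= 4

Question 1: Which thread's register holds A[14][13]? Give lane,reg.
r=14→G=6,rhi=1  c=13→chi=1,T=2,p=1
L=6*4+2=26  i=1*4+1*2+1=7

26,7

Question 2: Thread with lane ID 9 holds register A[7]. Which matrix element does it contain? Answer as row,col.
10,11

lane 9⇒9/4=2, 9 mod 4=1
i=7  r:2+8⇒10  c:2·1+1+8⇒11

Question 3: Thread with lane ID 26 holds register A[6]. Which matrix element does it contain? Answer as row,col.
lane 26: gid=6 (26/4), tid=2 (26%4)
i=6: r=6+8=14, c=2*2+0+8=12

14,12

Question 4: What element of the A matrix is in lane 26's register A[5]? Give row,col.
6,13

L=26→G=26>>2=6, T=26&3=2
[5]→row 6+0=6  col 2·2+1+8=13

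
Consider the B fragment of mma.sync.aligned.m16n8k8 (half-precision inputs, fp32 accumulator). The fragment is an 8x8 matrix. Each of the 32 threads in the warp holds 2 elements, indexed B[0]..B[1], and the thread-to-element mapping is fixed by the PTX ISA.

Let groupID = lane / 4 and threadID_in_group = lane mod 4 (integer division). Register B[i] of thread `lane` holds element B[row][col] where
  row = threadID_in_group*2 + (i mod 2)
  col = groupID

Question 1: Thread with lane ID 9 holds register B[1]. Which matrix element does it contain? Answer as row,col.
3,2

lane 9->9/4=2, 9 mod 4=1
i=1  r:2·1+1->3  c:2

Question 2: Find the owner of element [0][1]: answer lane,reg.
c:1=>grp=1  r:0=>tig=0,lo=0
L=1*4+0=4  i=0=0

4,0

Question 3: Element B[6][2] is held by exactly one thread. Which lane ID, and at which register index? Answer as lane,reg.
11,0

c:2=>grp=2  r:6=>tig=3,lo=0
L=2*4+3=11  i=0=0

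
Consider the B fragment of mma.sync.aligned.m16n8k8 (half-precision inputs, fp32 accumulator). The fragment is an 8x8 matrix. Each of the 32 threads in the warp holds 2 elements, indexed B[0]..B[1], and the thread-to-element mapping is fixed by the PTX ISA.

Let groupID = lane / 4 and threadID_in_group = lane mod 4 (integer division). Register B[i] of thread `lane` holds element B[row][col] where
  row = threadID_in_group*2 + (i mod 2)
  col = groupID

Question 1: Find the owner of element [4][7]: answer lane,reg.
30,0

c=7⇒gr=7  r=4⇒th=2,odd=0
L=7*4+2=30  i=0=0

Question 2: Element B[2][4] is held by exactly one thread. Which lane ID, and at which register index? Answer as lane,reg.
17,0

c:4=>grp=4  r:2=>tig=1,lo=0
L=4*4+1=17  i=0=0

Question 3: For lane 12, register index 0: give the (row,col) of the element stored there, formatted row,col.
L=12→G=12>>2=3, T=12&3=0
[0]→row 0·2+0=0  col G=3

0,3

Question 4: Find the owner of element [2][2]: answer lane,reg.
c: 2->gid=2  r: 2->tid=1,i&1=0
L=2*4+1=9  i=0=0

9,0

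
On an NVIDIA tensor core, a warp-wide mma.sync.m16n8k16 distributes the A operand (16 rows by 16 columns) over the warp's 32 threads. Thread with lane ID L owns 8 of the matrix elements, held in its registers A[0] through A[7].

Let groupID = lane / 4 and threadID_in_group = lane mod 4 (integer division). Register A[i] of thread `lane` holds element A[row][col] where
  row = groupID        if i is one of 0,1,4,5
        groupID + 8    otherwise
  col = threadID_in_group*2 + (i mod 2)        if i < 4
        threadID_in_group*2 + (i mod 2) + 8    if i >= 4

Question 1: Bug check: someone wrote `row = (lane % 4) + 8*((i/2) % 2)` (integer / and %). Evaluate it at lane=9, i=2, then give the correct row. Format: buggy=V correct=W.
buggy=9 correct=10

`(lane % 4) + 8*((i/2) % 2)`[9,2]->9
9: g=2,t=1
[2] (2+8,1*2+0+0) = (10,2)
row: 9 vs 10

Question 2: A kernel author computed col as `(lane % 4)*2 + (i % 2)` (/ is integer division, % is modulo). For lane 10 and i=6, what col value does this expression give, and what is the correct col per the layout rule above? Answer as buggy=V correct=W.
`(lane % 4)*2 + (i % 2)`[10,6]->4
L=10->g=10>>2=2, t=10&3=2
[6]->row 2+8=10  col 2·2+0+8=12
col: 4 vs 12

buggy=4 correct=12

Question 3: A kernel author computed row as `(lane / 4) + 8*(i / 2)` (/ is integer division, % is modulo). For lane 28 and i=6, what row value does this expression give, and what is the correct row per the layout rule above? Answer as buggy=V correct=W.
buggy=31 correct=15

`(lane / 4) + 8*(i / 2)`[28,6]→31
lane 28: G=7 (28/4), T=0 (28%4)
i=6: r=7+8=15, c=0*2+0+8=8
row: 31 vs 15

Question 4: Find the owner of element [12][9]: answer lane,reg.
r=12⇒gr=4,Rb=1  c=9⇒Cb=1,th=0,odd=1
L=4*4+0=16  i=1*4+1*2+1=7

16,7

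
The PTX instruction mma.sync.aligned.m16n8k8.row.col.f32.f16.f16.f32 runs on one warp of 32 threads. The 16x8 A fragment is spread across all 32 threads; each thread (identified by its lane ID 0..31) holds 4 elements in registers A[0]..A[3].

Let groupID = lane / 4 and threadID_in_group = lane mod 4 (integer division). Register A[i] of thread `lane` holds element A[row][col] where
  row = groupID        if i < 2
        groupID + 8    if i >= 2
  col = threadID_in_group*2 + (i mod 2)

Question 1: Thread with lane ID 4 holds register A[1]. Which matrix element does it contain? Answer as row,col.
1,1

lane 4: gid=1 (4/4), tid=0 (4%4)
i=1: r=1+0=1, c=0*2+1=1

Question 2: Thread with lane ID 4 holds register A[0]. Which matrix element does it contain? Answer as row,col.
4: gr=1,th=0
[0] (1+0,0*2+0) = (1,0)

1,0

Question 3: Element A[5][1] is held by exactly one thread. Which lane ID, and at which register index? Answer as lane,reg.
20,1

r=5→G=5,rhi=0  c=1→T=0,p=1
L=5*4+0=20  i=0*2+1=1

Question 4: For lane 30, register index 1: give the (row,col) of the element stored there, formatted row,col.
7,5

30: G=7,T=2
[1] (7+0,2*2+1) = (7,5)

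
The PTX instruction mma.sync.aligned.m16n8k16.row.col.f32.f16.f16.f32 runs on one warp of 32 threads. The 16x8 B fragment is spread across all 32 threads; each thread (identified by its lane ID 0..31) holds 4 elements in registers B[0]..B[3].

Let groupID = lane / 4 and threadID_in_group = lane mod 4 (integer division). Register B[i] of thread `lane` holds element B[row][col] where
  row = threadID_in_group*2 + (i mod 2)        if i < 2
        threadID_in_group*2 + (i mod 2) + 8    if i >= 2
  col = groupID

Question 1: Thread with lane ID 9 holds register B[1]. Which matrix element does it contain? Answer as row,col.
3,2

lane 9: grp=2 (9/4), tig=1 (9%4)
i=1: r=1*2+1+0=3, c=grp=2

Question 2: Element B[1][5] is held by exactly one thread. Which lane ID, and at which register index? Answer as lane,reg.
20,1

c=5->g=5  r=1->rb=0,t=0,b0=1
L=5*4+0=20  i=0*2+1=1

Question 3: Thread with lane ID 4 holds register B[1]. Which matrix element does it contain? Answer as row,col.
L=4=>grp=4>>2=1, tig=4&3=0
[1]=>row 0·2+1+0=1  col grp=1

1,1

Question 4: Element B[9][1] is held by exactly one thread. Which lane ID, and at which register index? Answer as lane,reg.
c=1⇒gr=1  r=9⇒Rb=1,th=0,odd=1
L=1*4+0=4  i=1*2+1=3

4,3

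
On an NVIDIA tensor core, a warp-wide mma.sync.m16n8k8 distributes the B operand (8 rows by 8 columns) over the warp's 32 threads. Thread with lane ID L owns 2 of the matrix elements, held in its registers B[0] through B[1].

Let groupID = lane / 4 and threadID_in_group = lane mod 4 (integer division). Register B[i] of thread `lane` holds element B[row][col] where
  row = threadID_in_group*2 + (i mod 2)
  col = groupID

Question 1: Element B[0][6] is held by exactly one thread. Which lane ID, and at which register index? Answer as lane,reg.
24,0

c=6->g=6  r=0->t=0,b0=0
L=6*4+0=24  i=0=0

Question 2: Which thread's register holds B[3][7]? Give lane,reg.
29,1

c=7→G=7  r=3→T=1,p=1
L=7*4+1=29  i=1=1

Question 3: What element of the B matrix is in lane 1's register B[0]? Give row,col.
2,0

lane 1->1/4=0, 1 mod 4=1
i=0  r:2·1+0->2  c:0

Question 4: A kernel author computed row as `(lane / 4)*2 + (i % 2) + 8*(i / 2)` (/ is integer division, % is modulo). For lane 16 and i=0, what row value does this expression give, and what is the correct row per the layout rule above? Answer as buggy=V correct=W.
buggy=8 correct=0

`(lane / 4)*2 + (i % 2) + 8*(i / 2)`[16,0]⇒8
L=16⇒gr=16>>2=4, th=16&3=0
[0]⇒row 0·2+0=0  col gr=4
row: 8 vs 0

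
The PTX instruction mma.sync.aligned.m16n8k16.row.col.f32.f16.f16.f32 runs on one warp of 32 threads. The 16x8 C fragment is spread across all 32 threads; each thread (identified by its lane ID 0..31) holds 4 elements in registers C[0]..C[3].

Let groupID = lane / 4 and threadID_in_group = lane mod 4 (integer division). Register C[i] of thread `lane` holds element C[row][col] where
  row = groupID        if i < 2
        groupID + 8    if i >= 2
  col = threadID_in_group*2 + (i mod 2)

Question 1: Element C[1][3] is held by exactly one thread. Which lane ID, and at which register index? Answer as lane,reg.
r=1⇒gr=1,Rb=0  c=3⇒th=1,odd=1
L=1*4+1=5  i=0*2+1=1

5,1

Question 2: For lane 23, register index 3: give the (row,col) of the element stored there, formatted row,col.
lane 23: gid=5 (23/4), tid=3 (23%4)
i=3: r=5+8=13, c=3*2+1=7

13,7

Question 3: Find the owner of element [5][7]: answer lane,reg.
r=5→G=5,rhi=0  c=7→T=3,p=1
L=5*4+3=23  i=0*2+1=1

23,1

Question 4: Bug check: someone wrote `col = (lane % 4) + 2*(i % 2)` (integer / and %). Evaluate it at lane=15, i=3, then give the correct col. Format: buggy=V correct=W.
`(lane % 4) + 2*(i % 2)`[15,3]->5
L=15->gid=15>>2=3, tid=15&3=3
[3]->row 3+8=11  col 3·2+1=7
col: 5 vs 7

buggy=5 correct=7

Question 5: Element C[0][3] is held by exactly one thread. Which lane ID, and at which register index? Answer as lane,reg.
1,1

r=0->g=0,rb=0  c=3->t=1,b0=1
L=0*4+1=1  i=0*2+1=1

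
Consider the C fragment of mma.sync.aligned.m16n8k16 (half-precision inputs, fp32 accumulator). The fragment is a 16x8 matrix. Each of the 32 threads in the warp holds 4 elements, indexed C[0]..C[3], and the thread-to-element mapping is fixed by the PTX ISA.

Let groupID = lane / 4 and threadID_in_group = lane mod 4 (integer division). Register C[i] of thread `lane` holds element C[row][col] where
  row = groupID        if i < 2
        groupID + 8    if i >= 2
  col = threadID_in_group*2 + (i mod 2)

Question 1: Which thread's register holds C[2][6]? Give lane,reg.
r=2->g=2,rb=0  c=6->t=3,b0=0
L=2*4+3=11  i=0*2+0=0

11,0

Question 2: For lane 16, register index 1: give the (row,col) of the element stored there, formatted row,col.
4,1

16: G=4,T=0
[1] (4+0,0*2+1) = (4,1)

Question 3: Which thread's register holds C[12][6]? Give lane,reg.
19,2

r=12->g=4,rb=1  c=6->t=3,b0=0
L=4*4+3=19  i=1*2+0=2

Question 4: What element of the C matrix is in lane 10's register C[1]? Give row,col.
2,5

lane 10=>10/4=2, 10 mod 4=2
i=1  r:2+0=>2  c:2·2+1=>5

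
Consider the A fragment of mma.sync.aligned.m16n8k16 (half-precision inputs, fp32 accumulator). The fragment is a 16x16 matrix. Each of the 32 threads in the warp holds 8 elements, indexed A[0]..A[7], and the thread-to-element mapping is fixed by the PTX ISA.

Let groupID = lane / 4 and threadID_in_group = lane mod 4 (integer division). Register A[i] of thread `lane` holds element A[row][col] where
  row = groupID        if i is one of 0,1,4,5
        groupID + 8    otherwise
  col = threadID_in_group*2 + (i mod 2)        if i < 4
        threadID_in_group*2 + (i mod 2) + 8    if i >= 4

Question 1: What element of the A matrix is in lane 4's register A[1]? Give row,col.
1,1

lane 4⇒4/4=1, 4 mod 4=0
i=1  r:1+0⇒1  c:2·0+1+0⇒1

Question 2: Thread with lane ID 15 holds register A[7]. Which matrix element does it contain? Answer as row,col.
11,15

L=15→G=15>>2=3, T=15&3=3
[7]→row 3+8=11  col 3·2+1+8=15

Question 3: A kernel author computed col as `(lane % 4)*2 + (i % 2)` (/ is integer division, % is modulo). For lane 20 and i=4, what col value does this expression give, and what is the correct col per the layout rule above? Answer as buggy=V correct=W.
`(lane % 4)*2 + (i % 2)`[20,4]=>0
20: grp=5,tig=0
[4] (5+0,0*2+0+8) = (5,8)
col: 0 vs 8

buggy=0 correct=8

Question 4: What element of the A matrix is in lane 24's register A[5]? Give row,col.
6,9

lane 24: gid=6 (24/4), tid=0 (24%4)
i=5: r=6+0=6, c=0*2+1+8=9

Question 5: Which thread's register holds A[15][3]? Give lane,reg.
r:15=>grp=7,rB=1  c:3=>cB=0,tig=1,lo=1
L=7*4+1=29  i=0*4+1*2+1=3

29,3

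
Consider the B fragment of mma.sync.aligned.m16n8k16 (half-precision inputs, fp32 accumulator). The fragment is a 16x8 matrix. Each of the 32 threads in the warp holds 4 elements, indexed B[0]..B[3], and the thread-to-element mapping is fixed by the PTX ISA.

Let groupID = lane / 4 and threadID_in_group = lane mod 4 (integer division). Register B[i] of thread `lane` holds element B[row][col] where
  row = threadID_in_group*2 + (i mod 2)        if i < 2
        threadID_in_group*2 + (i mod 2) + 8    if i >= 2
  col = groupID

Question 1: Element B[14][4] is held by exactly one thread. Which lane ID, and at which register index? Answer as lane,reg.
19,2

c=4->g=4  r=14->rb=1,t=3,b0=0
L=4*4+3=19  i=1*2+0=2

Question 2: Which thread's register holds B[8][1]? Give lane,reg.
c: 1->gid=1  r: 8->r8=1,tid=0,i&1=0
L=1*4+0=4  i=1*2+0=2

4,2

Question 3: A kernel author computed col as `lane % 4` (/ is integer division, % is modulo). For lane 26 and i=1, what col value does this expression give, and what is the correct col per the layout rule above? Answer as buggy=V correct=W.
buggy=2 correct=6

`lane % 4`[26,1]⇒2
L=26⇒gr=26>>2=6, th=26&3=2
[1]⇒row 2·2+1+0=5  col gr=6
col: 2 vs 6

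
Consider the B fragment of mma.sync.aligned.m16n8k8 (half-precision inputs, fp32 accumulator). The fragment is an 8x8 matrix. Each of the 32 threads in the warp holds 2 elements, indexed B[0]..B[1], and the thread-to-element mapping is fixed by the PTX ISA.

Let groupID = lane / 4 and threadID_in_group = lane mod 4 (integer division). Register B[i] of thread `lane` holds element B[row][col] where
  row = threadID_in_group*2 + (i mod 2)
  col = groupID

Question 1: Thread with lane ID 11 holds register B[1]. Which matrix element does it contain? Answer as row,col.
7,2

lane 11→11/4=2, 11 mod 4=3
i=1  r:2·3+1→7  c:2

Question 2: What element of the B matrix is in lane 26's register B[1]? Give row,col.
26: g=6,t=2
[1] (2*2+1,6) = (5,6)

5,6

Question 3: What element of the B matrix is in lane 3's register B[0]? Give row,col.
3: g=0,t=3
[0] (3*2+0,0) = (6,0)

6,0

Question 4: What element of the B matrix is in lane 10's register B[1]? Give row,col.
L=10⇒gr=10>>2=2, th=10&3=2
[1]⇒row 2·2+1=5  col gr=2

5,2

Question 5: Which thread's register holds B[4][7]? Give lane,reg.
30,0

c=7⇒gr=7  r=4⇒th=2,odd=0
L=7*4+2=30  i=0=0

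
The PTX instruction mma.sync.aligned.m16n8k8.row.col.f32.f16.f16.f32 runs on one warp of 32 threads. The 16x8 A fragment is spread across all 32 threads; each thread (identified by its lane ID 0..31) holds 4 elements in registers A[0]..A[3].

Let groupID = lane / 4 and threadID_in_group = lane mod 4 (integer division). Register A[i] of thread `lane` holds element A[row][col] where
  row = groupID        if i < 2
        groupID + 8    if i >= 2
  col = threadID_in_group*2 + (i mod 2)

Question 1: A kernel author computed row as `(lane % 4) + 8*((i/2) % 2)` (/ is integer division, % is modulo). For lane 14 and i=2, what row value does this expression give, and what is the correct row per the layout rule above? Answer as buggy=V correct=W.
buggy=10 correct=11

`(lane % 4) + 8*((i/2) % 2)`[14,2]->10
L=14->g=14>>2=3, t=14&3=2
[2]->row 3+8=11  col 2·2+0=4
row: 10 vs 11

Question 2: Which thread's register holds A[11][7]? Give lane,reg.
r=11⇒gr=3,Rb=1  c=7⇒th=3,odd=1
L=3*4+3=15  i=1*2+1=3

15,3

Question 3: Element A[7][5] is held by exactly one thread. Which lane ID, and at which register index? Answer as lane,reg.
r=7⇒gr=7,Rb=0  c=5⇒th=2,odd=1
L=7*4+2=30  i=0*2+1=1

30,1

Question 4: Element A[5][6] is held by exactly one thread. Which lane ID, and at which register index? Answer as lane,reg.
r: 5->gid=5,r8=0  c: 6->tid=3,i&1=0
L=5*4+3=23  i=0*2+0=0

23,0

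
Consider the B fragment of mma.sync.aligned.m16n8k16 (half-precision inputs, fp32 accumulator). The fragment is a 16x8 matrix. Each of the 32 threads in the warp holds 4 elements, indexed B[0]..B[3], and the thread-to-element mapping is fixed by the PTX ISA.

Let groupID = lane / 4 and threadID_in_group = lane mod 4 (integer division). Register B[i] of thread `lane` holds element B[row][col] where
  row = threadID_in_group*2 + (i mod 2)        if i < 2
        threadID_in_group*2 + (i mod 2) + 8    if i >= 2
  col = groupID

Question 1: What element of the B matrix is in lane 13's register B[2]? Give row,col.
13: grp=3,tig=1
[2] (1*2+0+8,3) = (10,3)

10,3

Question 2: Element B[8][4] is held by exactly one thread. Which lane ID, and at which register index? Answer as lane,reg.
c=4->g=4  r=8->rb=1,t=0,b0=0
L=4*4+0=16  i=1*2+0=2

16,2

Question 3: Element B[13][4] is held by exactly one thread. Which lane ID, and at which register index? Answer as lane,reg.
c=4→G=4  r=13→rhi=1,T=2,p=1
L=4*4+2=18  i=1*2+1=3

18,3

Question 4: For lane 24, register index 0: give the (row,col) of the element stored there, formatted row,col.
24: G=6,T=0
[0] (0*2+0+0,6) = (0,6)

0,6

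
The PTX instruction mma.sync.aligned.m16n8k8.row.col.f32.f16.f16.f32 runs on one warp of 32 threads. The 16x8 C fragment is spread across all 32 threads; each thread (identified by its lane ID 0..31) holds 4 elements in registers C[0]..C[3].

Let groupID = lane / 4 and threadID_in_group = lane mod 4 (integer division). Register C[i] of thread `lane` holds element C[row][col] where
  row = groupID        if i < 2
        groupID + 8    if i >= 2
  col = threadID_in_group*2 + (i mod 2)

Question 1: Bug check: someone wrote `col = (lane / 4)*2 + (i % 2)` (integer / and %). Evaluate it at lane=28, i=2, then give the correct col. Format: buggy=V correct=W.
`(lane / 4)*2 + (i % 2)`[28,2]⇒14
lane 28⇒28/4=7, 28 mod 4=0
i=2  r:7+8⇒15  c:2·0+0⇒0
col: 14 vs 0

buggy=14 correct=0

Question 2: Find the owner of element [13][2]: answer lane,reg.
21,2

r=13⇒gr=5,Rb=1  c=2⇒th=1,odd=0
L=5*4+1=21  i=1*2+0=2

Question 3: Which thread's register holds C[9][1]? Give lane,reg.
4,3

r=9⇒gr=1,Rb=1  c=1⇒th=0,odd=1
L=1*4+0=4  i=1*2+1=3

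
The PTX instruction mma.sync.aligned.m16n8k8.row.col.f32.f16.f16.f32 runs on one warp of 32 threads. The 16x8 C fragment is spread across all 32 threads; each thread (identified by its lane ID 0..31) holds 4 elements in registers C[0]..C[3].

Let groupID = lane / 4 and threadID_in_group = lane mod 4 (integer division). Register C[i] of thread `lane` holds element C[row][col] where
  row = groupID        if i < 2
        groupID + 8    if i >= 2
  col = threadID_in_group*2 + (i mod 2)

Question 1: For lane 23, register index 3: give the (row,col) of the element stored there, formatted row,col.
13,7

lane 23⇒23/4=5, 23 mod 4=3
i=3  r:5+8⇒13  c:2·3+1⇒7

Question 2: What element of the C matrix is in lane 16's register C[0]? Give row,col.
16: gr=4,th=0
[0] (4+0,0*2+0) = (4,0)

4,0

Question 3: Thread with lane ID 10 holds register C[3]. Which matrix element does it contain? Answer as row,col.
10,5

lane 10: gr=2 (10/4), th=2 (10%4)
i=3: r=2+8=10, c=2*2+1=5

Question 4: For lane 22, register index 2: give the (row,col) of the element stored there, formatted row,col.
22: G=5,T=2
[2] (5+8,2*2+0) = (13,4)

13,4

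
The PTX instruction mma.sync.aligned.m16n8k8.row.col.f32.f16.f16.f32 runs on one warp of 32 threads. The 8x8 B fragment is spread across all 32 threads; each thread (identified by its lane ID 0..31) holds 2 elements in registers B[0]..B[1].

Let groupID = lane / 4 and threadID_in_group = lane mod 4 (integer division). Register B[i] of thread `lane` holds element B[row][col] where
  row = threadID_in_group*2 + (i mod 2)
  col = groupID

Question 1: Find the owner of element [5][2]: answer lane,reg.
10,1

c: 2->gid=2  r: 5->tid=2,i&1=1
L=2*4+2=10  i=1=1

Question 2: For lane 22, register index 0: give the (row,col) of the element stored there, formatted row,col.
4,5

lane 22->22/4=5, 22 mod 4=2
i=0  r:2·2+0->4  c:5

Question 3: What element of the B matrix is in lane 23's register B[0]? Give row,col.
23: grp=5,tig=3
[0] (3*2+0,5) = (6,5)

6,5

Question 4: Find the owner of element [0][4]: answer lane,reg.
c: 4->gid=4  r: 0->tid=0,i&1=0
L=4*4+0=16  i=0=0

16,0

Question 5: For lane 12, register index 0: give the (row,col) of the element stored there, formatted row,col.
lane 12: G=3 (12/4), T=0 (12%4)
i=0: r=0*2+0=0, c=G=3

0,3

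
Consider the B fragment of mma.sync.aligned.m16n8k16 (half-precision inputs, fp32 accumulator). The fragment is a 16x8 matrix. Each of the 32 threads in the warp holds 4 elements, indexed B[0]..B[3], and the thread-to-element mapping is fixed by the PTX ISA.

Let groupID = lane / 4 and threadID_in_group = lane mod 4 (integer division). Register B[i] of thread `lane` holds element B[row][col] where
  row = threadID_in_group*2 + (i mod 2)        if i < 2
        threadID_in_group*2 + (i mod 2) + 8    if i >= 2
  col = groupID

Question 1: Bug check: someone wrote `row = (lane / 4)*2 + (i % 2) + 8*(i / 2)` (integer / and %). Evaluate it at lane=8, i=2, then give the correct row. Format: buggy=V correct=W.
buggy=12 correct=8

`(lane / 4)*2 + (i % 2) + 8*(i / 2)`[8,2]=>12
8: grp=2,tig=0
[2] (0*2+0+8,2) = (8,2)
row: 12 vs 8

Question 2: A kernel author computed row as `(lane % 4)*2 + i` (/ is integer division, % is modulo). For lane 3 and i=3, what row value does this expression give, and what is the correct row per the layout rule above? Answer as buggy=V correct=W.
buggy=9 correct=15

`(lane % 4)*2 + i`[3,3]⇒9
L=3⇒gr=3>>2=0, th=3&3=3
[3]⇒row 3·2+1+8=15  col gr=0
row: 9 vs 15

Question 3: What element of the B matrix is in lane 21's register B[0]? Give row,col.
lane 21: G=5 (21/4), T=1 (21%4)
i=0: r=1*2+0+0=2, c=G=5

2,5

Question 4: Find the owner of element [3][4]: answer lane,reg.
17,1

c:4=>grp=4  r:3=>rB=0,tig=1,lo=1
L=4*4+1=17  i=0*2+1=1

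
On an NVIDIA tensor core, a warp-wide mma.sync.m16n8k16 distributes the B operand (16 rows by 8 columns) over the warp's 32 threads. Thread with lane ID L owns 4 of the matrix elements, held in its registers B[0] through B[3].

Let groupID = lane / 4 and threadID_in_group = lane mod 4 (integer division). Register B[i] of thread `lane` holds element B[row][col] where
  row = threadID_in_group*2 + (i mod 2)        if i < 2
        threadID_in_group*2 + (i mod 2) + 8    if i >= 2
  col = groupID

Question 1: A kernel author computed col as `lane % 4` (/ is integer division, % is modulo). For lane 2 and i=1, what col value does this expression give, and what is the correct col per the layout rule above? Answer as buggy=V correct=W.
buggy=2 correct=0

`lane % 4`[2,1]->2
lane 2: g=0 (2/4), t=2 (2%4)
i=1: r=2*2+1+0=5, c=g=0
col: 2 vs 0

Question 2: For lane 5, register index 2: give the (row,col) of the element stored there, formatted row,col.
10,1

lane 5: gr=1 (5/4), th=1 (5%4)
i=2: r=1*2+0+8=10, c=gr=1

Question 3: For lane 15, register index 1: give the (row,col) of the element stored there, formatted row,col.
15: G=3,T=3
[1] (3*2+1+0,3) = (7,3)

7,3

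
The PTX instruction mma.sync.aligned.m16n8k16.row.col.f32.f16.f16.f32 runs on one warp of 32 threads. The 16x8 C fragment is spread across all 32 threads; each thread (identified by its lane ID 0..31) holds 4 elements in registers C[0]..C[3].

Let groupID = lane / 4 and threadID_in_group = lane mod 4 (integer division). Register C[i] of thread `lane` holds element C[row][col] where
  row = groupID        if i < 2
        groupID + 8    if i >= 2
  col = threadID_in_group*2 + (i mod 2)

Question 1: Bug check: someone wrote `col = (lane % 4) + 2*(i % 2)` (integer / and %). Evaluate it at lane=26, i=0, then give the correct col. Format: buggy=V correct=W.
`(lane % 4) + 2*(i % 2)`[26,0]->2
lane 26->26/4=6, 26 mod 4=2
i=0  r:6+0->6  c:2·2+0->4
col: 2 vs 4

buggy=2 correct=4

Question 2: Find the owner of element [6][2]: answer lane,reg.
r=6->g=6,rb=0  c=2->t=1,b0=0
L=6*4+1=25  i=0*2+0=0

25,0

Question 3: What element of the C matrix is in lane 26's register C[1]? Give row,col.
L=26->g=26>>2=6, t=26&3=2
[1]->row 6+0=6  col 2·2+1=5

6,5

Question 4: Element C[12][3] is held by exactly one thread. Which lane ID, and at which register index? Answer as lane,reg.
r=12→G=4,rhi=1  c=3→T=1,p=1
L=4*4+1=17  i=1*2+1=3

17,3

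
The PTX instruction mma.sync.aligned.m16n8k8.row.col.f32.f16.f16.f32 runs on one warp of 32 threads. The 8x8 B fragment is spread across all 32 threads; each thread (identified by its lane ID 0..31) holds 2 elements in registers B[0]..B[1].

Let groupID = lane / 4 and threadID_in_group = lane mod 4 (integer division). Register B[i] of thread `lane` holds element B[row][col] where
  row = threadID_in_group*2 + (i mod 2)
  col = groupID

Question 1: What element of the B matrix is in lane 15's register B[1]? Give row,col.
15: G=3,T=3
[1] (3*2+1,3) = (7,3)

7,3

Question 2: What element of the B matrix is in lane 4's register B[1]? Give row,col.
1,1

4: grp=1,tig=0
[1] (0*2+1,1) = (1,1)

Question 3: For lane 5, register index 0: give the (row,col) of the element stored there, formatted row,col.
L=5→G=5>>2=1, T=5&3=1
[0]→row 1·2+0=2  col G=1

2,1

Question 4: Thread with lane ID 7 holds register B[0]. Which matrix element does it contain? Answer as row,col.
6,1

7: gr=1,th=3
[0] (3*2+0,1) = (6,1)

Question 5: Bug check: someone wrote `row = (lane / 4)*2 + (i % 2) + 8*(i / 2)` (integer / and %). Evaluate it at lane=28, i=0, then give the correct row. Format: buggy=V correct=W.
`(lane / 4)*2 + (i % 2) + 8*(i / 2)`[28,0]⇒14
lane 28: gr=7 (28/4), th=0 (28%4)
i=0: r=0*2+0=0, c=gr=7
row: 14 vs 0

buggy=14 correct=0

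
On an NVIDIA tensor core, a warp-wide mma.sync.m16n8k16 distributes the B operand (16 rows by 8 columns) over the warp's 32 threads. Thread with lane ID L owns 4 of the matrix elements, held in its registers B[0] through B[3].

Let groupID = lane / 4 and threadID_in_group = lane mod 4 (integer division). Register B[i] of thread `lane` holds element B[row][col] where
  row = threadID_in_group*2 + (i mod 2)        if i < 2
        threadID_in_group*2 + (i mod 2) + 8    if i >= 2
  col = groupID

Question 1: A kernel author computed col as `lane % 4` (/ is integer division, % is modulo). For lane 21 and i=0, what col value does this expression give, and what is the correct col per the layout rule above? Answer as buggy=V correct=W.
`lane % 4`[21,0]=>1
21: grp=5,tig=1
[0] (1*2+0+0,5) = (2,5)
col: 1 vs 5

buggy=1 correct=5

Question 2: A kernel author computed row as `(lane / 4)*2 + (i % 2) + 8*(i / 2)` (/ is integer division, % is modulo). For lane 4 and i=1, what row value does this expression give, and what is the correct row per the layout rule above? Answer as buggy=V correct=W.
`(lane / 4)*2 + (i % 2) + 8*(i / 2)`[4,1]⇒3
lane 4: gr=1 (4/4), th=0 (4%4)
i=1: r=0*2+1+0=1, c=gr=1
row: 3 vs 1

buggy=3 correct=1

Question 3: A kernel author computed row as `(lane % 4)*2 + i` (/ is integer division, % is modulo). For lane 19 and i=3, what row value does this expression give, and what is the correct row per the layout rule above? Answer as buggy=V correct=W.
buggy=9 correct=15

`(lane % 4)*2 + i`[19,3]→9
L=19→G=19>>2=4, T=19&3=3
[3]→row 3·2+1+8=15  col G=4
row: 9 vs 15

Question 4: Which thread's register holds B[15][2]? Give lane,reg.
11,3

c:2=>grp=2  r:15=>rB=1,tig=3,lo=1
L=2*4+3=11  i=1*2+1=3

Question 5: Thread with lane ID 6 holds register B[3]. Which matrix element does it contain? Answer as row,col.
lane 6->6/4=1, 6 mod 4=2
i=3  r:2·2+1+8->13  c:1

13,1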